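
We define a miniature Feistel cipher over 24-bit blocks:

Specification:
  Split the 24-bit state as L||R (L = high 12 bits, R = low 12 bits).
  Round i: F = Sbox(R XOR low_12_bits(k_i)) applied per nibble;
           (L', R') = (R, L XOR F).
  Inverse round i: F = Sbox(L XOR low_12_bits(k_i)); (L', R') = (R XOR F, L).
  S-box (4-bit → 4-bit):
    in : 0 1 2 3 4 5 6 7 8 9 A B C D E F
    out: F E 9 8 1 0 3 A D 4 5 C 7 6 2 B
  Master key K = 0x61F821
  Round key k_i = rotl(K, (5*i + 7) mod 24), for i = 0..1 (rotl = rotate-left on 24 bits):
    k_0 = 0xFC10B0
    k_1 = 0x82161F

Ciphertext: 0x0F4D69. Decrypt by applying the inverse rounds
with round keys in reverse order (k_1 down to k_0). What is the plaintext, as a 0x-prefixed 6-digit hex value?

s_0 = ciphertext = 0x0F4D69
s_1 = InvRound(s_0, k_1) = 0xE450F4
s_2 = InvRound(s_1, k_0) = 0x244E45

0x244E45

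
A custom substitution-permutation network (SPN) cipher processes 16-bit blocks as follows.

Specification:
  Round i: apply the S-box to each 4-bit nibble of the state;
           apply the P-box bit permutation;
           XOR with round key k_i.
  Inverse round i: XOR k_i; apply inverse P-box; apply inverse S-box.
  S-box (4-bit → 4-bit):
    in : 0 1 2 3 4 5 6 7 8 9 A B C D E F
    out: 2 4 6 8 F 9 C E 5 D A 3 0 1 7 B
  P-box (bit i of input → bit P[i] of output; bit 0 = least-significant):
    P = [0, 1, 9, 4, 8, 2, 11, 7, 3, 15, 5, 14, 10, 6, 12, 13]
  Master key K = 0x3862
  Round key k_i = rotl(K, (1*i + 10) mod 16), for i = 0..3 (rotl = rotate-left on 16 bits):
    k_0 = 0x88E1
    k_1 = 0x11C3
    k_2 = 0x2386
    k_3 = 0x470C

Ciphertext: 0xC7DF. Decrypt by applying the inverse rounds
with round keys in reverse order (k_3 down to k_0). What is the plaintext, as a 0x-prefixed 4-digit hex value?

s_0 = ciphertext = 0xC7DF
s_1 = InvRound(s_0, k_3) = 0x003F
s_2 = InvRound(s_1, k_2) = 0x3859
s_3 = InvRound(s_2, k_1) = 0x3D9A
s_4 = InvRound(s_3, k_0) = 0x4EDF

0x4EDF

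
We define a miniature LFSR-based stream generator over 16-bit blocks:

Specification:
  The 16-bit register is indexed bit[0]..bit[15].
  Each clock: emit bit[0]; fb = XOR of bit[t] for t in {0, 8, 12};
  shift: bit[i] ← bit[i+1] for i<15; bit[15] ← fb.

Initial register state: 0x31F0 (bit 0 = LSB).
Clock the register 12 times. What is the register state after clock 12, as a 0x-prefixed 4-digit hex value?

reg_0 = 0x31F0
clock 1: out=0, reg = 0x18F8
clock 2: out=0, reg = 0x8C7C
clock 3: out=0, reg = 0x463E
clock 4: out=0, reg = 0x231F
clock 5: out=1, reg = 0x118F
clock 6: out=1, reg = 0x88C7
clock 7: out=1, reg = 0xC463
clock 8: out=1, reg = 0xE231
clock 9: out=1, reg = 0xF118
clock 10: out=0, reg = 0x788C
clock 11: out=0, reg = 0xBC46
clock 12: out=0, reg = 0xDE23

0xDE23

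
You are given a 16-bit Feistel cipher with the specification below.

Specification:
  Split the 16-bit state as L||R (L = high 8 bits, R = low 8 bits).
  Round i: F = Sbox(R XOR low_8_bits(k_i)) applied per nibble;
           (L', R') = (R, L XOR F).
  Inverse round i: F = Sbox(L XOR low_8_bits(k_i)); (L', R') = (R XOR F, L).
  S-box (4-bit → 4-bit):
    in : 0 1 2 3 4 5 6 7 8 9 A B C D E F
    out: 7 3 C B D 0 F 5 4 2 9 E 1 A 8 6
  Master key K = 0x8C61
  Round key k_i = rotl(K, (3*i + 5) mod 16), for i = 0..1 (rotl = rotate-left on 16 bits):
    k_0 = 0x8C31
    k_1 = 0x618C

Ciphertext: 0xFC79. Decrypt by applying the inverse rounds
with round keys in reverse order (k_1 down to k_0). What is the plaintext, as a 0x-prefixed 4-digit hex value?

0xCA2E

s_0 = ciphertext = 0xFC79
s_1 = InvRound(s_0, k_1) = 0x2EFC
s_2 = InvRound(s_1, k_0) = 0xCA2E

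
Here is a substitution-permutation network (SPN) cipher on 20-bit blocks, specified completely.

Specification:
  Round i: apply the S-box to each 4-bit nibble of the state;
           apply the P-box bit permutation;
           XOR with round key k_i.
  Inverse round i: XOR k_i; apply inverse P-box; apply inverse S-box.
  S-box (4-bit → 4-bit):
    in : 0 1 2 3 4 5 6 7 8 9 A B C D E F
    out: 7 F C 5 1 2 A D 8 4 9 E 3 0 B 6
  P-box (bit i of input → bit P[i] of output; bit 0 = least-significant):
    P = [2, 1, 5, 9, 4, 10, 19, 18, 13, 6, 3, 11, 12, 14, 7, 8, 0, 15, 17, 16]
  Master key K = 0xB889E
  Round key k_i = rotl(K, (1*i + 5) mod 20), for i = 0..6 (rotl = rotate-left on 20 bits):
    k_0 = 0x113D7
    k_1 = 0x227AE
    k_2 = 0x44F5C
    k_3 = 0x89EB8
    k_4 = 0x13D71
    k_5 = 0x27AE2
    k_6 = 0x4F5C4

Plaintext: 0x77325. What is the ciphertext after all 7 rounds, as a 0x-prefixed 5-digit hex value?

0x647CF

s_0 = plaintext = 0x77325
s_1 = Round(s_0, k_0) = 0xE225C
s_2 = Round(s_1, k_1) = 0x3AA21
s_3 = Round(s_2, k_2) = 0xA747B
s_4 = Round(s_3, k_3) = 0x5AD0B
s_5 = Round(s_4, k_4) = 0x9AA43
s_6 = Round(s_5, k_5) = 0x043D6
s_7 = Round(s_6, k_6) = 0x647CF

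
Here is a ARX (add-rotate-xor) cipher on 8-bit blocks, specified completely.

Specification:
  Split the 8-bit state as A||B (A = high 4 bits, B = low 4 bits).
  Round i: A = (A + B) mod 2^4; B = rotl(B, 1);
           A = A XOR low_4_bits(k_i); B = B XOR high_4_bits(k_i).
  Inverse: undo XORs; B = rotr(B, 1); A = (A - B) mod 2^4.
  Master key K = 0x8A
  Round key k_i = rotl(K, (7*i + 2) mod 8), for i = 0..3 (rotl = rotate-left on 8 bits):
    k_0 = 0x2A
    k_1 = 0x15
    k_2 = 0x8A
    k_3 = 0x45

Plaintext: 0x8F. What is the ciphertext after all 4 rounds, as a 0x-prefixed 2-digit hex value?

0x5F

s_0 = plaintext = 0x8F
s_1 = Round(s_0, k_0) = 0xDD
s_2 = Round(s_1, k_1) = 0xFA
s_3 = Round(s_2, k_2) = 0x3D
s_4 = Round(s_3, k_3) = 0x5F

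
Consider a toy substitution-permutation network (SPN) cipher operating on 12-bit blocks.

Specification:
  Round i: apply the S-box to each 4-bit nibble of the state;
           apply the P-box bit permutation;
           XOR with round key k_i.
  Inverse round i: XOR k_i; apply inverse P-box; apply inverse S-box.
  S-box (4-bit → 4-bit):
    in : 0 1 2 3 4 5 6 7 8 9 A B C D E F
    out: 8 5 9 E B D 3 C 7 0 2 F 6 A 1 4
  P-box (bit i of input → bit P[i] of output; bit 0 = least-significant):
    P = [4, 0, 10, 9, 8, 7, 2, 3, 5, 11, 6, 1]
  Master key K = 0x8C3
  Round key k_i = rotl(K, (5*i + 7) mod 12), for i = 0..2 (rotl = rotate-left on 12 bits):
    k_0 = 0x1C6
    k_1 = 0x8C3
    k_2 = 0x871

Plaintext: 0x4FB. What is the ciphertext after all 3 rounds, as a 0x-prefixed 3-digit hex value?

0x631

s_0 = plaintext = 0x4FB
s_1 = Round(s_0, k_0) = 0xFF1
s_2 = Round(s_1, k_1) = 0xC97
s_3 = Round(s_2, k_2) = 0x631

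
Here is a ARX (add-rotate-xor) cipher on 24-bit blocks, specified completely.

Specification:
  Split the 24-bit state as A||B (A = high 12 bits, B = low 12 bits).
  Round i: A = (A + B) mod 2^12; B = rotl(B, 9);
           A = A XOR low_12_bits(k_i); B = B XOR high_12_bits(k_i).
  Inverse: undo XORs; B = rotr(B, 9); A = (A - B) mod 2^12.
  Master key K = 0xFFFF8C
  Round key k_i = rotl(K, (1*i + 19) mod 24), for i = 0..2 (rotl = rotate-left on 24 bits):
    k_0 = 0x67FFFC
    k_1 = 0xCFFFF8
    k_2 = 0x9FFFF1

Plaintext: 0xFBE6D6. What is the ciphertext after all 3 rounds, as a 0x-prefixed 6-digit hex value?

0xC51F0A

s_0 = plaintext = 0xFBE6D6
s_1 = Round(s_0, k_0) = 0x968AA5
s_2 = Round(s_1, k_1) = 0xBF57AB
s_3 = Round(s_2, k_2) = 0xC51F0A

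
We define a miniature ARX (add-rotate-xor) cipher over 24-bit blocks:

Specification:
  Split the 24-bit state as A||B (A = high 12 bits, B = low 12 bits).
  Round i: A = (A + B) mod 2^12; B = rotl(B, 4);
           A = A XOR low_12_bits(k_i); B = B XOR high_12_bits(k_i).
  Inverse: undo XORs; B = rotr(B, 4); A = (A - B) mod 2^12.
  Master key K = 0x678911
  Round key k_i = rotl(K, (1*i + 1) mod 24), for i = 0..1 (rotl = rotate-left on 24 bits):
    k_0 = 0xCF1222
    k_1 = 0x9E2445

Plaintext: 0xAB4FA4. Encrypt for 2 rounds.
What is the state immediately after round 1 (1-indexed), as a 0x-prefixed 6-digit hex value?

0x87A6BE

s_0 = plaintext = 0xAB4FA4
s_1 = Round(s_0, k_0) = 0x87A6BE
s_2 = Round(s_1, k_1) = 0xB7D204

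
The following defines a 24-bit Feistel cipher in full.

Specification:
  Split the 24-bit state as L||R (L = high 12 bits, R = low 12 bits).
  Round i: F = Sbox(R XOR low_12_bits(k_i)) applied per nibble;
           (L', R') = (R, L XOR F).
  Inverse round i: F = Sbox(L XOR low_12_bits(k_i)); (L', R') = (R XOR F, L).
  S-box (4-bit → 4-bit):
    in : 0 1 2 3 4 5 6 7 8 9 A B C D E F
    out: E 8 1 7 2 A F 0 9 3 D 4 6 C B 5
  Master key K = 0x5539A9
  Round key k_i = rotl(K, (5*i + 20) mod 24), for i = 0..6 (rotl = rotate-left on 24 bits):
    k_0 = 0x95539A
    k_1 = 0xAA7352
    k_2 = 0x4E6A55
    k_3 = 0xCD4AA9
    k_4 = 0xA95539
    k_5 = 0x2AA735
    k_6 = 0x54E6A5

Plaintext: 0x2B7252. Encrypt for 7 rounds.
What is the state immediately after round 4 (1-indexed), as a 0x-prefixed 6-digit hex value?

0xEE63E1

s_0 = plaintext = 0x2B7252
s_1 = Round(s_0, k_0) = 0x252ADE
s_2 = Round(s_1, k_1) = 0xADE1C4
s_3 = Round(s_2, k_2) = 0x1C4EE6
s_4 = Round(s_3, k_3) = 0xEE63E1
s_5 = Round(s_4, k_4) = 0x3E112F
s_6 = Round(s_5, k_5) = 0x12FC6C
s_7 = Round(s_6, k_6) = 0xC6CC4C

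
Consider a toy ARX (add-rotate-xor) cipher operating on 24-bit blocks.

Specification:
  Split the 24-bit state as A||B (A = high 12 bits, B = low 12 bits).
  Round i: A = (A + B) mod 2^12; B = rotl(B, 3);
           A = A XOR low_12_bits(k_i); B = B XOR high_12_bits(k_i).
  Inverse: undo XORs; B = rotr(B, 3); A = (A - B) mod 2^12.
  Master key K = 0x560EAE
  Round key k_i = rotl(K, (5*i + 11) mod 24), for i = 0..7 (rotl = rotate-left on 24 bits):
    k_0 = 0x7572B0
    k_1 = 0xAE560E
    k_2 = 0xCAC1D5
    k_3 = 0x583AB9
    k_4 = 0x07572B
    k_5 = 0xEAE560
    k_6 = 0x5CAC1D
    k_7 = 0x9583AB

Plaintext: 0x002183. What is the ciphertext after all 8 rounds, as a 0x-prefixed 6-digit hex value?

0x7E3059

s_0 = plaintext = 0x002183
s_1 = Round(s_0, k_0) = 0x335B4F
s_2 = Round(s_1, k_1) = 0x88A098
s_3 = Round(s_2, k_2) = 0x8F786C
s_4 = Round(s_3, k_3) = 0xBDA6E7
s_5 = Round(s_4, k_4) = 0x5EA74E
s_6 = Round(s_5, k_5) = 0x8584DD
s_7 = Round(s_6, k_6) = 0x128320
s_8 = Round(s_7, k_7) = 0x7E3059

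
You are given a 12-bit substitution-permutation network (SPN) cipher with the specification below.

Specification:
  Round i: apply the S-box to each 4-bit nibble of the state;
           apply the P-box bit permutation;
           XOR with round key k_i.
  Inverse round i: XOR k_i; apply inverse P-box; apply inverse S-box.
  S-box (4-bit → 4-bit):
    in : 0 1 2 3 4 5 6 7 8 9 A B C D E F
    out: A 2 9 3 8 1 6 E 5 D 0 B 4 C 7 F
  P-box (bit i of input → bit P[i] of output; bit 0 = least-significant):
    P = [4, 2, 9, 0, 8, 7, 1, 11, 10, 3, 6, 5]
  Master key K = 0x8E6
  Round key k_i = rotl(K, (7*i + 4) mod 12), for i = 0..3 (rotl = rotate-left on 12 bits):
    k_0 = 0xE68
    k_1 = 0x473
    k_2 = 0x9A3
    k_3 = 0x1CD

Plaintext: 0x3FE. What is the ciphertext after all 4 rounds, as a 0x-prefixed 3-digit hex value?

0xB95

s_0 = plaintext = 0x3FE
s_1 = Round(s_0, k_0) = 0x1F6
s_2 = Round(s_1, k_1) = 0xFFD
s_3 = Round(s_2, k_2) = 0x648
s_4 = Round(s_3, k_3) = 0xB95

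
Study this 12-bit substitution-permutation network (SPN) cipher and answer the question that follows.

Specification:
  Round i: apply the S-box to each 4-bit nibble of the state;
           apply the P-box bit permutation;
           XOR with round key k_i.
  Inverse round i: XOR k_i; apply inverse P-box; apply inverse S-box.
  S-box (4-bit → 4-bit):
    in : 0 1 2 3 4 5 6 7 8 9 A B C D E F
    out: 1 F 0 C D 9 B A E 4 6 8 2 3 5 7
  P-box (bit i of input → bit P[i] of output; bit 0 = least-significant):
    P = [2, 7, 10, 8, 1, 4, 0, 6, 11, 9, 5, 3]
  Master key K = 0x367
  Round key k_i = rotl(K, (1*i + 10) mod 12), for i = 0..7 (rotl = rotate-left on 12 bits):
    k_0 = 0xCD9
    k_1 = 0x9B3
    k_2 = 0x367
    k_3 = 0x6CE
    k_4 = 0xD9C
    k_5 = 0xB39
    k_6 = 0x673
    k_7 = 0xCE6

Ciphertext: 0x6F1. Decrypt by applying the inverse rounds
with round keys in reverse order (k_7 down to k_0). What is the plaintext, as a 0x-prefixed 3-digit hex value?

s_0 = ciphertext = 0x6F1
s_1 = InvRound(s_0, k_7) = 0xDF0
s_2 = InvRound(s_1, k_6) = 0xDE7
s_3 = InvRound(s_2, k_5) = 0x76F
s_4 = InvRound(s_3, k_4) = 0xF1C
s_5 = InvRound(s_4, k_3) = 0x067
s_6 = InvRound(s_5, k_2) = 0xC2B
s_7 = InvRound(s_6, k_1) = 0xBC8
s_8 = InvRound(s_7, k_0) = 0xCA3

0xCA3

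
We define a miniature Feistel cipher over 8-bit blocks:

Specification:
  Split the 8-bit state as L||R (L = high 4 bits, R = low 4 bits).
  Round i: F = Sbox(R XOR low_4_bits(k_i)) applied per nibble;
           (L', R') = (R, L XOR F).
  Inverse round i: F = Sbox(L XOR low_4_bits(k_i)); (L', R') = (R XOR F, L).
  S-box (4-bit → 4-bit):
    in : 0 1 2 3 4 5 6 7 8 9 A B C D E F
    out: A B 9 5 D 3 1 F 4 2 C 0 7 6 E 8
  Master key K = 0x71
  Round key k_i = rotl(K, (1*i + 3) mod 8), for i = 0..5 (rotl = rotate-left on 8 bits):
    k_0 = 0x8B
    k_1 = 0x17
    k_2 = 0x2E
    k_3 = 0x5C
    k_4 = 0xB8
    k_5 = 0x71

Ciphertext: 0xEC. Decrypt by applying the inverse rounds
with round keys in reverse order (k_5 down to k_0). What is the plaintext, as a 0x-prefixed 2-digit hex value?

0xB0

s_0 = ciphertext = 0xEC
s_1 = InvRound(s_0, k_5) = 0x4E
s_2 = InvRound(s_1, k_4) = 0x94
s_3 = InvRound(s_2, k_3) = 0x79
s_4 = InvRound(s_3, k_2) = 0xB7
s_5 = InvRound(s_4, k_1) = 0x0B
s_6 = InvRound(s_5, k_0) = 0xB0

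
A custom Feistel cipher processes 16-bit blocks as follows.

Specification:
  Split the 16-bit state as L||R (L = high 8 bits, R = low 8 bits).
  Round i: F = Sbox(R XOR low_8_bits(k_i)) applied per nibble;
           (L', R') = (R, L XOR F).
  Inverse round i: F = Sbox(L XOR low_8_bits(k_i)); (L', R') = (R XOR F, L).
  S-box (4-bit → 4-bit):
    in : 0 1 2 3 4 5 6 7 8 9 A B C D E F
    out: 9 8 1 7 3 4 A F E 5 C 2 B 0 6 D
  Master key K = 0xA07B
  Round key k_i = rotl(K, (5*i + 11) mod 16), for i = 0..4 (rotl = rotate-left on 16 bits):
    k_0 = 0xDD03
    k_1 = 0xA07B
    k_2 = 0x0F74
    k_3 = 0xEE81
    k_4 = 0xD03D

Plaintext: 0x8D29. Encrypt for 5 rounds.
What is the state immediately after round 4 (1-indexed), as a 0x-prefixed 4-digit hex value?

s_0 = plaintext = 0x8D29
s_1 = Round(s_0, k_0) = 0x2991
s_2 = Round(s_1, k_1) = 0x9145
s_3 = Round(s_2, k_2) = 0x45E9
s_4 = Round(s_3, k_3) = 0xE9EB
s_5 = Round(s_4, k_4) = 0xEBE3

0xE9EB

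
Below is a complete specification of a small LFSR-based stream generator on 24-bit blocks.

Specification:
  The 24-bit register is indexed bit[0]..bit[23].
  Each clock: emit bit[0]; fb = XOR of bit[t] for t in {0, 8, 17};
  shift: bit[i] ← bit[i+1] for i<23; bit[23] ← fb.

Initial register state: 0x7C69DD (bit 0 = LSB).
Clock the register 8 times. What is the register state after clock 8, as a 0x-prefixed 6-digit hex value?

0x8A7C69

reg_0 = 0x7C69DD
clock 1: out=1, reg = 0x3E34EE
clock 2: out=0, reg = 0x9F1A77
clock 3: out=1, reg = 0x4F8D3B
clock 4: out=1, reg = 0xA7C69D
clock 5: out=1, reg = 0x53E34E
clock 6: out=0, reg = 0x29F1A7
clock 7: out=1, reg = 0x14F8D3
clock 8: out=1, reg = 0x8A7C69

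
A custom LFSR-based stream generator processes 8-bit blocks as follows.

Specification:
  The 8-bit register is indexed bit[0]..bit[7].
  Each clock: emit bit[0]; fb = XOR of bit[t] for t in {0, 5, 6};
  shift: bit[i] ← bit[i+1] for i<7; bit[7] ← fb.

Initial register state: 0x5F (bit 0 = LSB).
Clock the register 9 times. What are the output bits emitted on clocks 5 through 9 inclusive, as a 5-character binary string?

10100

reg_0 = 0x5F
clock 1: out=1, reg = 0x2F
clock 2: out=1, reg = 0x17
clock 3: out=1, reg = 0x8B
clock 4: out=1, reg = 0xC5
clock 5: out=1, reg = 0x62
clock 6: out=0, reg = 0x31
clock 7: out=1, reg = 0x18
clock 8: out=0, reg = 0x0C
clock 9: out=0, reg = 0x06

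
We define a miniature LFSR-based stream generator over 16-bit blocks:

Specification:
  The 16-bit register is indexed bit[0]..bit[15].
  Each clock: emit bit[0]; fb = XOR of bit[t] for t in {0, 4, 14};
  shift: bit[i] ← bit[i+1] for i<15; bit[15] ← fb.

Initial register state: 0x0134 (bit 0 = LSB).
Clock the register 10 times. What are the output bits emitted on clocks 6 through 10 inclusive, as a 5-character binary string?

reg_0 = 0x0134
clock 1: out=0, reg = 0x809A
clock 2: out=0, reg = 0xC04D
clock 3: out=1, reg = 0x6026
clock 4: out=0, reg = 0xB013
clock 5: out=1, reg = 0x5809
clock 6: out=1, reg = 0x2C04
clock 7: out=0, reg = 0x1602
clock 8: out=0, reg = 0x0B01
clock 9: out=1, reg = 0x8580
clock 10: out=0, reg = 0x42C0

10010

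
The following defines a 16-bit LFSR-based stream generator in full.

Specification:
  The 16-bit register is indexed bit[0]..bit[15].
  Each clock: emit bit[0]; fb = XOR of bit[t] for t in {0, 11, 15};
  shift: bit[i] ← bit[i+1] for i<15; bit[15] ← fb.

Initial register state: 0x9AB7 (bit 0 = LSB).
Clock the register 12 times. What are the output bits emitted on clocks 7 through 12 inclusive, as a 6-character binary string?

reg_0 = 0x9AB7
clock 1: out=1, reg = 0xCD5B
clock 2: out=1, reg = 0xE6AD
clock 3: out=1, reg = 0x7356
clock 4: out=0, reg = 0x39AB
clock 5: out=1, reg = 0x1CD5
clock 6: out=1, reg = 0x0E6A
clock 7: out=0, reg = 0x8735
clock 8: out=1, reg = 0x439A
clock 9: out=0, reg = 0x21CD
clock 10: out=1, reg = 0x90E6
clock 11: out=0, reg = 0xC873
clock 12: out=1, reg = 0xE439

010101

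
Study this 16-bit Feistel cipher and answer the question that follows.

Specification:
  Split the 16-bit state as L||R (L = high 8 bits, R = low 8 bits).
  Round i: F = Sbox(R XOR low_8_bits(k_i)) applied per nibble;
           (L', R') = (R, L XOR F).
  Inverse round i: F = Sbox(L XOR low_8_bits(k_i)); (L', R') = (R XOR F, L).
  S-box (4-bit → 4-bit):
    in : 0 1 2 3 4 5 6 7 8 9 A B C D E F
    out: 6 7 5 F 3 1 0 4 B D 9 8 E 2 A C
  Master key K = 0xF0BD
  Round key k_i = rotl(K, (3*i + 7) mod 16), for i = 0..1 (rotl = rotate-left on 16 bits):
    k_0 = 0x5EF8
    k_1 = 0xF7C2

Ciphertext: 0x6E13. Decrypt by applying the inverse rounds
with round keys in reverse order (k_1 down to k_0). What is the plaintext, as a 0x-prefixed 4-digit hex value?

s_0 = ciphertext = 0x6E13
s_1 = InvRound(s_0, k_1) = 0x8D6E
s_2 = InvRound(s_1, k_0) = 0x2F8D

0x2F8D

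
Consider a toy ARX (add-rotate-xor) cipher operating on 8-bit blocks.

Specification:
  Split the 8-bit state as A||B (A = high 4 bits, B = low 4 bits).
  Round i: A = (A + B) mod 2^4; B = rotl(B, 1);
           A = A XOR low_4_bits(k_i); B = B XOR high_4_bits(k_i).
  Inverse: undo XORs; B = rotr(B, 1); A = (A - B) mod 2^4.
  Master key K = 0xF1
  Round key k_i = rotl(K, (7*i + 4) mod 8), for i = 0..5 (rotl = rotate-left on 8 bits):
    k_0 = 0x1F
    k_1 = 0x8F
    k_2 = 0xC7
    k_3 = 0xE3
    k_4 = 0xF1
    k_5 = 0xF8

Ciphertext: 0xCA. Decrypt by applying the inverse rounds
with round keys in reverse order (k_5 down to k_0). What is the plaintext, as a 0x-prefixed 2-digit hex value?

0x87

s_0 = ciphertext = 0xCA
s_1 = InvRound(s_0, k_5) = 0xAA
s_2 = InvRound(s_1, k_4) = 0x1A
s_3 = InvRound(s_2, k_3) = 0x02
s_4 = InvRound(s_3, k_2) = 0x07
s_5 = InvRound(s_4, k_1) = 0x0F
s_6 = InvRound(s_5, k_0) = 0x87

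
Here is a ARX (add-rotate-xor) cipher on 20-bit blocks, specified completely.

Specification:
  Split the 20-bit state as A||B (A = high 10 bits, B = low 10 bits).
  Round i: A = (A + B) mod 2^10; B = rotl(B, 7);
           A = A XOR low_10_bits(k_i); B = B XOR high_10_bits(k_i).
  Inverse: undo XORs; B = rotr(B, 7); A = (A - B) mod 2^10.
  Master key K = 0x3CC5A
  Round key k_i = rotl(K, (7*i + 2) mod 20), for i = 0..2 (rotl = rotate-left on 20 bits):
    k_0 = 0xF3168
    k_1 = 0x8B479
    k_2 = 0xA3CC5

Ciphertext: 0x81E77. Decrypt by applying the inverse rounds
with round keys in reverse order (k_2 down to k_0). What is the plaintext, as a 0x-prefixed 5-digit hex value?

s_0 = ciphertext = 0x81E77
s_1 = InvRound(s_0, k_2) = 0xC07C1
s_2 = InvRound(s_1, k_1) = 0x05763
s_3 = InvRound(s_2, k_0) = 0x01179

0x01179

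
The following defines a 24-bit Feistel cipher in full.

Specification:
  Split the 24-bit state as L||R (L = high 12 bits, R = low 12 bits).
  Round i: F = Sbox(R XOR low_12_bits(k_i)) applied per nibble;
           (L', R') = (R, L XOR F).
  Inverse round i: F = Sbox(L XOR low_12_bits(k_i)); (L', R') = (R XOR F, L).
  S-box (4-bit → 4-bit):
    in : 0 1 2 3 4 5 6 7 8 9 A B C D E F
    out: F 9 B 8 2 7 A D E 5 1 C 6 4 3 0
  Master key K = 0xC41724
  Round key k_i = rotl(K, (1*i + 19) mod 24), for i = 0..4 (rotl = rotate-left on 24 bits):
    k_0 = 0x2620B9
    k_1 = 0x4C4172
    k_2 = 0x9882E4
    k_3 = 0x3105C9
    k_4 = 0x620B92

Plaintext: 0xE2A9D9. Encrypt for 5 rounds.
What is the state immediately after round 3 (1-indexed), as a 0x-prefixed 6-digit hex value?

s_0 = plaintext = 0xE2A9D9
s_1 = Round(s_0, k_0) = 0x9D9B85
s_2 = Round(s_1, k_1) = 0xB858D4
s_3 = Round(s_2, k_2) = 0x8D4A0A
s_4 = Round(s_3, k_3) = 0xA0A8BC
s_5 = Round(s_4, k_4) = 0x8BC2B9

0x8D4A0A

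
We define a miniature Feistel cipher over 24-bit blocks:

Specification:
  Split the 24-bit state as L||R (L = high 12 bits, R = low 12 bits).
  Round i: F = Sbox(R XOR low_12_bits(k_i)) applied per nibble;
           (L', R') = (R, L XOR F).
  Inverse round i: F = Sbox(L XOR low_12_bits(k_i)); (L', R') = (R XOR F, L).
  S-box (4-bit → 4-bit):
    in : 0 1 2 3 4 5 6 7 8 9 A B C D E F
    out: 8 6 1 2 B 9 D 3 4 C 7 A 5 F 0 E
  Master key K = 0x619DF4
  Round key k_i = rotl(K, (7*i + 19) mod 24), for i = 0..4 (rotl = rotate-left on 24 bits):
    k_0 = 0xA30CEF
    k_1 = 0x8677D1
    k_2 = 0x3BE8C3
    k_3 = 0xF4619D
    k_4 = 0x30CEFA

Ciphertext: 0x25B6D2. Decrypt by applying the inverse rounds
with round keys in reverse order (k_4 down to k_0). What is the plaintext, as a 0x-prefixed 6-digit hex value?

0x7DB387

s_0 = ciphertext = 0x25B6D2
s_1 = InvRound(s_0, k_4) = 0x3A425B
s_2 = InvRound(s_1, k_3) = 0x3773A4
s_3 = InvRound(s_2, k_2) = 0x90F377
s_4 = InvRound(s_3, k_1) = 0x38790F
s_5 = InvRound(s_4, k_0) = 0x7DB387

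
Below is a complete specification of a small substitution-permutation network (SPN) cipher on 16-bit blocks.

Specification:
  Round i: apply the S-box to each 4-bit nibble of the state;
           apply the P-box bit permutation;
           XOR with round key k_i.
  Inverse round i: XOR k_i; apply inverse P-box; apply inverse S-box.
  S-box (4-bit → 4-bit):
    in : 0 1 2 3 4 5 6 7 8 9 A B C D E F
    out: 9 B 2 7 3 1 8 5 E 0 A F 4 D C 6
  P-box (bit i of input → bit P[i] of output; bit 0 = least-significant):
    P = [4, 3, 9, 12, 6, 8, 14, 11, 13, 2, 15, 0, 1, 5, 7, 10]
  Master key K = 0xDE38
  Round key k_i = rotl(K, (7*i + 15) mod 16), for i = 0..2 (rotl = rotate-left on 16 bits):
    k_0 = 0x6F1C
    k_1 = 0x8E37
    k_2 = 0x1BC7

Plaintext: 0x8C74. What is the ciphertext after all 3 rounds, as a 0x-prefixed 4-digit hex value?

s_0 = plaintext = 0x8C74
s_1 = Round(s_0, k_0) = 0xABE4
s_2 = Round(s_1, k_1) = 0x620A
s_3 = Round(s_2, k_2) = 0x078B

0x078B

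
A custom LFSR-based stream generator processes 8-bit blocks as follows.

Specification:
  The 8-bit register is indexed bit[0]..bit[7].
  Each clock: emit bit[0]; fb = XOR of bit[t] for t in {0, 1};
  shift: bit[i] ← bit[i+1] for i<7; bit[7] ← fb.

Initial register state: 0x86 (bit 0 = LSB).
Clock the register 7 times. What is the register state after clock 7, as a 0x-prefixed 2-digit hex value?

reg_0 = 0x86
clock 1: out=0, reg = 0xC3
clock 2: out=1, reg = 0x61
clock 3: out=1, reg = 0xB0
clock 4: out=0, reg = 0x58
clock 5: out=0, reg = 0x2C
clock 6: out=0, reg = 0x16
clock 7: out=0, reg = 0x8B

0x8B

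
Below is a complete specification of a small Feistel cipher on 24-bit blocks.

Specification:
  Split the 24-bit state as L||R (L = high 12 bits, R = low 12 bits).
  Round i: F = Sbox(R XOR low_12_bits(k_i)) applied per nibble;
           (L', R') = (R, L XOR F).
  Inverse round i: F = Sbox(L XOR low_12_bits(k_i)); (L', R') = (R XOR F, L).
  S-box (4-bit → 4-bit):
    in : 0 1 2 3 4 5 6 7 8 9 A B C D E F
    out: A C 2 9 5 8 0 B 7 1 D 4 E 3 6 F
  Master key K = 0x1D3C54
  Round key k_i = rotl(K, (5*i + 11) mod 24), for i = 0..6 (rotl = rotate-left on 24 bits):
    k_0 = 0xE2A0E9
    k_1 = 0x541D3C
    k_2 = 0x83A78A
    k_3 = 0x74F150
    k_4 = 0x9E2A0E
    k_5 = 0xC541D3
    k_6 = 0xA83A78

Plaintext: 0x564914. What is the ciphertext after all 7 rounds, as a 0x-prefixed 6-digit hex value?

0xDF7F8C

s_0 = plaintext = 0x564914
s_1 = Round(s_0, k_0) = 0x914497
s_2 = Round(s_1, k_1) = 0x4978C0
s_3 = Round(s_2, k_2) = 0x8C0BCA
s_4 = Round(s_3, k_3) = 0xBCA5DD
s_5 = Round(s_4, k_4) = 0x5DD4F3
s_6 = Round(s_5, k_5) = 0x4F3DF7
s_7 = Round(s_6, k_6) = 0xDF7F8C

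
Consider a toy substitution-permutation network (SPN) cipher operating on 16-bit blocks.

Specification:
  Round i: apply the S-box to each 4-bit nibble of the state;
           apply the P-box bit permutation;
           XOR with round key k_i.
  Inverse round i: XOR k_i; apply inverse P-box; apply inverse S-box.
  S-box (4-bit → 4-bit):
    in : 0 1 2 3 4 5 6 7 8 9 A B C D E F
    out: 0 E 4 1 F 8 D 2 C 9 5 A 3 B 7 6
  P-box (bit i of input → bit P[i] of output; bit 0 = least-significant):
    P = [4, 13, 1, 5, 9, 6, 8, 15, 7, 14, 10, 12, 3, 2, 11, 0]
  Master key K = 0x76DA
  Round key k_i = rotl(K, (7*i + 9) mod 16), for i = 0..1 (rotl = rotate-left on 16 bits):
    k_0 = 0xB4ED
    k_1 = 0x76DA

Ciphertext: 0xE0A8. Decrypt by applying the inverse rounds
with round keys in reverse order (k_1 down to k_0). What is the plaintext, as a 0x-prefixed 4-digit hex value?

s_0 = ciphertext = 0xE0A8
s_1 = InvRound(s_0, k_1) = 0x08D6
s_2 = InvRound(s_1, k_0) = 0x6854

0x6854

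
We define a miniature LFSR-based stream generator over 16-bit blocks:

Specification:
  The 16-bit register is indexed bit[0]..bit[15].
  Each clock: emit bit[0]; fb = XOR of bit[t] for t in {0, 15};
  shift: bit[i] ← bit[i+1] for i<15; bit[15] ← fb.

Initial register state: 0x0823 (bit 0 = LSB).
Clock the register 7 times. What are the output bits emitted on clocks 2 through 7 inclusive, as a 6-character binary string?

100010

reg_0 = 0x0823
clock 1: out=1, reg = 0x8411
clock 2: out=1, reg = 0x4208
clock 3: out=0, reg = 0x2104
clock 4: out=0, reg = 0x1082
clock 5: out=0, reg = 0x0841
clock 6: out=1, reg = 0x8420
clock 7: out=0, reg = 0xC210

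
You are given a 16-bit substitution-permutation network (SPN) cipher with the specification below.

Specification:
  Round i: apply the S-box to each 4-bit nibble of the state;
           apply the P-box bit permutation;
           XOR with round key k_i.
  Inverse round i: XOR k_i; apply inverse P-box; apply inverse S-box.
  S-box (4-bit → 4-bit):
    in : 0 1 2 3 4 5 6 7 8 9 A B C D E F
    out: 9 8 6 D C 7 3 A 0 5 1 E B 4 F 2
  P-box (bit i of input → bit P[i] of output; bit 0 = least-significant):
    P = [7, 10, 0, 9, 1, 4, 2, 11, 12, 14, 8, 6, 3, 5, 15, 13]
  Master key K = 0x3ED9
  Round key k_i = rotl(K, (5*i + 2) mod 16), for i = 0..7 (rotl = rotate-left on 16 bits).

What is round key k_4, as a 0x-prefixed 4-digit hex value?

K = 0x3ED9
k_0 = rotl(K, (5*0+2) mod 16) = rotl(K, 2) = 0xFB64
k_1 = rotl(K, (5*1+2) mod 16) = rotl(K, 7) = 0x6C9F
k_2 = rotl(K, (5*2+2) mod 16) = rotl(K, 12) = 0x93ED
k_3 = rotl(K, (5*3+2) mod 16) = rotl(K, 1) = 0x7DB2
k_4 = rotl(K, (5*4+2) mod 16) = rotl(K, 6) = 0xB64F

0xB64F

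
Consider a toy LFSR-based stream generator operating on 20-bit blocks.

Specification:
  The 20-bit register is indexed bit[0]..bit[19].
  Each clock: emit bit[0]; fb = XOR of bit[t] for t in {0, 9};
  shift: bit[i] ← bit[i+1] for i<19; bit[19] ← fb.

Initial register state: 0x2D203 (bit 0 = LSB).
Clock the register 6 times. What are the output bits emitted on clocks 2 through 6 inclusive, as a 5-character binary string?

reg_0 = 0x2D203
clock 1: out=1, reg = 0x16901
clock 2: out=1, reg = 0x8B480
clock 3: out=0, reg = 0x45A40
clock 4: out=0, reg = 0xA2D20
clock 5: out=0, reg = 0x51690
clock 6: out=0, reg = 0xA8B48

10000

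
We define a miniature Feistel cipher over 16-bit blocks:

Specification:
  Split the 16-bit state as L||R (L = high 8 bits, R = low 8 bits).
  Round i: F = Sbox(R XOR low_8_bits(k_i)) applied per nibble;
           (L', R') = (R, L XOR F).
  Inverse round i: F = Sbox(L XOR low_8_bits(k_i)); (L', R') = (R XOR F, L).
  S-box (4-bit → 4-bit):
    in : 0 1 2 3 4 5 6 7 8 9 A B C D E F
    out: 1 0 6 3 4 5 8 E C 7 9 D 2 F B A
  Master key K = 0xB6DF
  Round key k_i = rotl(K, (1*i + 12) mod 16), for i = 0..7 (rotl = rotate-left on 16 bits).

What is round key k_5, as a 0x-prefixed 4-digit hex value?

0x6DBF

K = 0xB6DF
k_0 = rotl(K, (1*0+12) mod 16) = rotl(K, 12) = 0xFB6D
k_1 = rotl(K, (1*1+12) mod 16) = rotl(K, 13) = 0xF6DB
k_2 = rotl(K, (1*2+12) mod 16) = rotl(K, 14) = 0xEDB7
k_3 = rotl(K, (1*3+12) mod 16) = rotl(K, 15) = 0xDB6F
k_4 = rotl(K, (1*4+12) mod 16) = rotl(K, 0) = 0xB6DF
k_5 = rotl(K, (1*5+12) mod 16) = rotl(K, 1) = 0x6DBF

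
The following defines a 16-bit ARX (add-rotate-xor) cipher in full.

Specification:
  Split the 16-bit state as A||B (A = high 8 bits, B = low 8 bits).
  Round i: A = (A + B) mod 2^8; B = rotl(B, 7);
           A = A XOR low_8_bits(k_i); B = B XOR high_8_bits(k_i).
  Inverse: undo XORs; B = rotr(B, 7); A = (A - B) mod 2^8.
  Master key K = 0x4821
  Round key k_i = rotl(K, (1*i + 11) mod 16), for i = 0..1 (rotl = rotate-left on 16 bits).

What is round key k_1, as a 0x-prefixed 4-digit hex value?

0x1482

K = 0x4821
k_0 = rotl(K, (1*0+11) mod 16) = rotl(K, 11) = 0x0A41
k_1 = rotl(K, (1*1+11) mod 16) = rotl(K, 12) = 0x1482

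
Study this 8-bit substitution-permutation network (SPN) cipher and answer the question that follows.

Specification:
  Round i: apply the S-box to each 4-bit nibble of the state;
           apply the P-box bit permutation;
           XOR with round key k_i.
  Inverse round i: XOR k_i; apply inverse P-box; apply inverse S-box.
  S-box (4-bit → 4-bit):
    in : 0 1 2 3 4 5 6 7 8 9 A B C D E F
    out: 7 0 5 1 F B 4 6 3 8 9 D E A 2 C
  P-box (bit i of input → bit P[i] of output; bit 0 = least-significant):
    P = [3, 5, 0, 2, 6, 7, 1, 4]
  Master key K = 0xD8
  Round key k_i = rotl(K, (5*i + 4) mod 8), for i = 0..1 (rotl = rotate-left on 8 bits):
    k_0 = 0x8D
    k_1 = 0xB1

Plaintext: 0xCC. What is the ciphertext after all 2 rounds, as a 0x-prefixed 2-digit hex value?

0xFD

s_0 = plaintext = 0xCC
s_1 = Round(s_0, k_0) = 0x3A
s_2 = Round(s_1, k_1) = 0xFD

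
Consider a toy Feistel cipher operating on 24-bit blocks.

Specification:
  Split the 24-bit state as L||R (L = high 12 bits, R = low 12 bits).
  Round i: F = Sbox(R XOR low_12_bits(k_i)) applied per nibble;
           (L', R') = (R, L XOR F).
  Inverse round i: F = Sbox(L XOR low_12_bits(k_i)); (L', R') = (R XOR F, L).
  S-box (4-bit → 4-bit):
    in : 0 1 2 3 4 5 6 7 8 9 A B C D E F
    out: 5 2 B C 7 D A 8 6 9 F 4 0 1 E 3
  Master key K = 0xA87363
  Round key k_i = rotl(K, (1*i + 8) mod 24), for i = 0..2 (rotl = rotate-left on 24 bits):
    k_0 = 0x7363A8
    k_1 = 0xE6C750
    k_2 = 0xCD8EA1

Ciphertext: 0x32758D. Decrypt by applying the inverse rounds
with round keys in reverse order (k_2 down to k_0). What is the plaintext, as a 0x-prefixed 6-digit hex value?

0x4EFF6F

s_0 = ciphertext = 0x32758D
s_1 = InvRound(s_0, k_2) = 0x4E7327
s_2 = InvRound(s_1, k_1) = 0xF6F4E7
s_3 = InvRound(s_2, k_0) = 0x4EFF6F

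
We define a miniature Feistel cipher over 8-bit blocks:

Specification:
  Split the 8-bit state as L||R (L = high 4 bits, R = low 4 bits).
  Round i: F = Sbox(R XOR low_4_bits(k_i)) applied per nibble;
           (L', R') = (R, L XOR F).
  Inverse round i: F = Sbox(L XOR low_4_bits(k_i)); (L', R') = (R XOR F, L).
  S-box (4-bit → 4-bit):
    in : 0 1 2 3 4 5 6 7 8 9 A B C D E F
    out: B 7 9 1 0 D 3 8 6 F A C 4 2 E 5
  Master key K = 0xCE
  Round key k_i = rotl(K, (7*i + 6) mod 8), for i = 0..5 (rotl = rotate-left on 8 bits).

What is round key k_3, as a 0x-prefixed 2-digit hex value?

K = 0xCE
k_0 = rotl(K, (7*0+6) mod 8) = rotl(K, 6) = 0xB3
k_1 = rotl(K, (7*1+6) mod 8) = rotl(K, 5) = 0xD9
k_2 = rotl(K, (7*2+6) mod 8) = rotl(K, 4) = 0xEC
k_3 = rotl(K, (7*3+6) mod 8) = rotl(K, 3) = 0x76

0x76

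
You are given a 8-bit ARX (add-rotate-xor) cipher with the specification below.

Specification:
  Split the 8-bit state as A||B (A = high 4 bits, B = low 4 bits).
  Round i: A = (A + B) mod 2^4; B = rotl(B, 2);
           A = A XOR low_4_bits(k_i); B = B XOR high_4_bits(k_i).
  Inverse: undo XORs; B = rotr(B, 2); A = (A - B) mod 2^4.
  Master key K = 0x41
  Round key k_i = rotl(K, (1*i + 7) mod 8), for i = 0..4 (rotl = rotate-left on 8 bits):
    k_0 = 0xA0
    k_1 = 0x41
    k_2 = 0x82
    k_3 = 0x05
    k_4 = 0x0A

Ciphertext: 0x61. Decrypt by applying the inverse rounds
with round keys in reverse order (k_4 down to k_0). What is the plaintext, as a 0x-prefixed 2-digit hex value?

0x98

s_0 = ciphertext = 0x61
s_1 = InvRound(s_0, k_4) = 0x84
s_2 = InvRound(s_1, k_3) = 0xC1
s_3 = InvRound(s_2, k_2) = 0x86
s_4 = InvRound(s_3, k_1) = 0x18
s_5 = InvRound(s_4, k_0) = 0x98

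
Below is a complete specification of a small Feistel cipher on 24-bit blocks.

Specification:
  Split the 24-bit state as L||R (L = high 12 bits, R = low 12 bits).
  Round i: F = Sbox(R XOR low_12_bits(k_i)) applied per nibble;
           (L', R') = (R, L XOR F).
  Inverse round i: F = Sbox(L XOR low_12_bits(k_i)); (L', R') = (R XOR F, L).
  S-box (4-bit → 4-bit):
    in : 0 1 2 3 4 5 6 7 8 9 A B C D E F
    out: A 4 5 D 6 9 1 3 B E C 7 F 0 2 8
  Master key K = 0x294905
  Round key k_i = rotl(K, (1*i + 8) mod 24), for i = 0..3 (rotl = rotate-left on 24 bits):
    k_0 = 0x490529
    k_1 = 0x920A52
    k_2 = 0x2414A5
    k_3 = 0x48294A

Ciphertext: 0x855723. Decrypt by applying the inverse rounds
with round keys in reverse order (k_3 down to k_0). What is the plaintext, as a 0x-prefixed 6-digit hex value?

0xE507E2

s_0 = ciphertext = 0x855723
s_1 = InvRound(s_0, k_3) = 0x36B855
s_2 = InvRound(s_1, k_2) = 0xBA736B
s_3 = InvRound(s_2, k_1) = 0x7E2BA7
s_4 = InvRound(s_3, k_0) = 0xE507E2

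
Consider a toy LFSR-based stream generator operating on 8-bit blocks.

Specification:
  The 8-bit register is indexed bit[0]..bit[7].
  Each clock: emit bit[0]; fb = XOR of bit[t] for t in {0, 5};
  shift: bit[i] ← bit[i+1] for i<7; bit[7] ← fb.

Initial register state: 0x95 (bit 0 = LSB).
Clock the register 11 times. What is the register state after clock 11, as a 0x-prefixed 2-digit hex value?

0x6B

reg_0 = 0x95
clock 1: out=1, reg = 0xCA
clock 2: out=0, reg = 0x65
clock 3: out=1, reg = 0x32
clock 4: out=0, reg = 0x99
clock 5: out=1, reg = 0xCC
clock 6: out=0, reg = 0x66
clock 7: out=0, reg = 0xB3
clock 8: out=1, reg = 0x59
clock 9: out=1, reg = 0xAC
clock 10: out=0, reg = 0xD6
clock 11: out=0, reg = 0x6B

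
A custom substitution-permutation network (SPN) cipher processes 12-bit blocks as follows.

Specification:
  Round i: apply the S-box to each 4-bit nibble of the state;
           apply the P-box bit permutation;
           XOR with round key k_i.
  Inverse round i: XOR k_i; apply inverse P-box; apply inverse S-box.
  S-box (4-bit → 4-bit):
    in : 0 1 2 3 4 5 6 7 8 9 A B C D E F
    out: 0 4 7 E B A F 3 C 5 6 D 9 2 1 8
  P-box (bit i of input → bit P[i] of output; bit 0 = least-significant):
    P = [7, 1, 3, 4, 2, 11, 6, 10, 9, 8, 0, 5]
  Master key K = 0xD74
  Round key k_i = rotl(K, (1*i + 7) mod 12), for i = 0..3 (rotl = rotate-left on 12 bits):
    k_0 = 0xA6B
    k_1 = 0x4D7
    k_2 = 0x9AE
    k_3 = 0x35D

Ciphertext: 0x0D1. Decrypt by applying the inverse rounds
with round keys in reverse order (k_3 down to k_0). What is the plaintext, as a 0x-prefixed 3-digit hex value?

0x648

s_0 = ciphertext = 0x0D1
s_1 = InvRound(s_0, k_3) = 0x7E9
s_2 = InvRound(s_1, k_2) = 0x96D
s_3 = InvRound(s_2, k_1) = 0x556
s_4 = InvRound(s_3, k_0) = 0x648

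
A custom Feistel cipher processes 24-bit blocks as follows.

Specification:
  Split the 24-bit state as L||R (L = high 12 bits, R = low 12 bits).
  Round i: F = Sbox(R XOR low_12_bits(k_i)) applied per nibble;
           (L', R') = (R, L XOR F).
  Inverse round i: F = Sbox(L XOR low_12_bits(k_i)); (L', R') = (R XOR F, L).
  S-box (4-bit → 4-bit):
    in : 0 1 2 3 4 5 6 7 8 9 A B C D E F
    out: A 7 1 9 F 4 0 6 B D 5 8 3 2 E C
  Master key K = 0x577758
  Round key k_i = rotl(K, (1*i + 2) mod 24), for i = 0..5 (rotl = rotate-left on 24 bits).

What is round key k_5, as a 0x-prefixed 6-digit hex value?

0xBBAC2B

K = 0x577758
k_0 = rotl(K, (1*0+2) mod 24) = rotl(K, 2) = 0x5DDD61
k_1 = rotl(K, (1*1+2) mod 24) = rotl(K, 3) = 0xBBBAC2
k_2 = rotl(K, (1*2+2) mod 24) = rotl(K, 4) = 0x777585
k_3 = rotl(K, (1*3+2) mod 24) = rotl(K, 5) = 0xEEEB0A
k_4 = rotl(K, (1*4+2) mod 24) = rotl(K, 6) = 0xDDD615
k_5 = rotl(K, (1*5+2) mod 24) = rotl(K, 7) = 0xBBAC2B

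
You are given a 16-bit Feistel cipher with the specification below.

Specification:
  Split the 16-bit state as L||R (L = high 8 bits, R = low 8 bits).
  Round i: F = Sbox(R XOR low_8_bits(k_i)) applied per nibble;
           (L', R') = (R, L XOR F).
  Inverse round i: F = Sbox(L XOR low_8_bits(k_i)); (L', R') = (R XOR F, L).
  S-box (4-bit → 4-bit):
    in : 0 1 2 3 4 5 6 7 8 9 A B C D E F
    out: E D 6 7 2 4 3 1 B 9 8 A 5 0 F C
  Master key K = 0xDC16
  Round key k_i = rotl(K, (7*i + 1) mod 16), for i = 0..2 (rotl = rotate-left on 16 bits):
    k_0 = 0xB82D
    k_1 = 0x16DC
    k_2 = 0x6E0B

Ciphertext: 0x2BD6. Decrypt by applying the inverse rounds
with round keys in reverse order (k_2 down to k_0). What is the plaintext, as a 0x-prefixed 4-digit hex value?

s_0 = ciphertext = 0x2BD6
s_1 = InvRound(s_0, k_2) = 0xB82B
s_2 = InvRound(s_1, k_1) = 0x19B8
s_3 = InvRound(s_2, k_0) = 0xCA19

0xCA19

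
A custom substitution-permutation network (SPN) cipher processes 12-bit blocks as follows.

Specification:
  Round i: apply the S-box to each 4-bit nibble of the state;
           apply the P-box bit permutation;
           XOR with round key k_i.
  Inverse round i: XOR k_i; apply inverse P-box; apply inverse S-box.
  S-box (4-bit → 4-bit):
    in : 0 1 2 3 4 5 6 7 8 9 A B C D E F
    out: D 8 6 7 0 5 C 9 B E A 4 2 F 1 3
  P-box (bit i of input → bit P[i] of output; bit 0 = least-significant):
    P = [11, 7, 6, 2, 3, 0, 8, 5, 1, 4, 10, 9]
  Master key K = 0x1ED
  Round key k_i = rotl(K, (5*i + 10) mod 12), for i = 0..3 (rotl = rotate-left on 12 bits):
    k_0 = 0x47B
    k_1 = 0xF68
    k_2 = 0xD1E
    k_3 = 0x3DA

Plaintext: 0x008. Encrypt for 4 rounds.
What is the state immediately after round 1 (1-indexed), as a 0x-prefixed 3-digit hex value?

0xBD5

s_0 = plaintext = 0x008
s_1 = Round(s_0, k_0) = 0xBD5
s_2 = Round(s_1, k_1) = 0x201
s_3 = Round(s_2, k_2) = 0x822
s_4 = Round(s_3, k_3) = 0x009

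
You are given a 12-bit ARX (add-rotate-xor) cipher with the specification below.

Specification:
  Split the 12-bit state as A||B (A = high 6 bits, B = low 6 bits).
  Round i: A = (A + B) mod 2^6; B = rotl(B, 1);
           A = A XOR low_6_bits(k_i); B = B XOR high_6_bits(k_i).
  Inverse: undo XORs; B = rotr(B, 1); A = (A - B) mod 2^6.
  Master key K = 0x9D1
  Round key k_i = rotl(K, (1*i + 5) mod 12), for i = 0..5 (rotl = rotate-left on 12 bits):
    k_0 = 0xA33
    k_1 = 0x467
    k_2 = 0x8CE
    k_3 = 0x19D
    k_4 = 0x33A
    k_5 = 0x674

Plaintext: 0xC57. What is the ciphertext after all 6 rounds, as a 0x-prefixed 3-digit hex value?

s_0 = plaintext = 0xC57
s_1 = Round(s_0, k_0) = 0xEC6
s_2 = Round(s_1, k_1) = 0x99D
s_3 = Round(s_2, k_2) = 0x359
s_4 = Round(s_3, k_3) = 0xEF4
s_5 = Round(s_4, k_4) = 0x565
s_6 = Round(s_5, k_5) = 0x392

0x392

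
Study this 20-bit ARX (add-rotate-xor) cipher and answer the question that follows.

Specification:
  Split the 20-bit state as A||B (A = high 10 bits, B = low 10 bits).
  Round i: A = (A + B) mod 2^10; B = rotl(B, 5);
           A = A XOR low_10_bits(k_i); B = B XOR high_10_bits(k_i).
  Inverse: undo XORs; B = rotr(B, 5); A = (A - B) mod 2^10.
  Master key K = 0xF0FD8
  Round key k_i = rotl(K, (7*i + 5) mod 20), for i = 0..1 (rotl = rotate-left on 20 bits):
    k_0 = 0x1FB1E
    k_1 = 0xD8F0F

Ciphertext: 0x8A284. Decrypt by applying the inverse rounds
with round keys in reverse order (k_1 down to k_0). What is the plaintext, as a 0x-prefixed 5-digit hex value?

0x40A24

s_0 = ciphertext = 0x8A284
s_1 = InvRound(s_0, k_1) = 0x0E0EF
s_2 = InvRound(s_1, k_0) = 0x40A24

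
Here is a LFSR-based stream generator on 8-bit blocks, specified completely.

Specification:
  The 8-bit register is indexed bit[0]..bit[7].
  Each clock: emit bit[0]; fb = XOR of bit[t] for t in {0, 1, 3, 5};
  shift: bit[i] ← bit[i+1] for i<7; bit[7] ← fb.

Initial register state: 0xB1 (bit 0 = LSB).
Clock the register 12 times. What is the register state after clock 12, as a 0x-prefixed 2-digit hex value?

0xDE

reg_0 = 0xB1
clock 1: out=1, reg = 0x58
clock 2: out=0, reg = 0xAC
clock 3: out=0, reg = 0x56
clock 4: out=0, reg = 0xAB
clock 5: out=1, reg = 0x55
clock 6: out=1, reg = 0xAA
clock 7: out=0, reg = 0xD5
clock 8: out=1, reg = 0xEA
clock 9: out=0, reg = 0xF5
clock 10: out=1, reg = 0x7A
clock 11: out=0, reg = 0xBD
clock 12: out=1, reg = 0xDE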